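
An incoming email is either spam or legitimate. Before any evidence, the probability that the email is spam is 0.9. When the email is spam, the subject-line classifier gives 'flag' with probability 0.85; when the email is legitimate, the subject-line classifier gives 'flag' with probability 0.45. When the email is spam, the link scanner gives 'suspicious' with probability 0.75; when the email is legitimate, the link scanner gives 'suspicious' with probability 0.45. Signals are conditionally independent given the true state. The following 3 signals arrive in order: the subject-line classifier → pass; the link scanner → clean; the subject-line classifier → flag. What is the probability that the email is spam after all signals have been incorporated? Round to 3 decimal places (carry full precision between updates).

Each posterior becomes the prior for the next update.
After the subject-line classifier='pass': P(spam) = 0.15·0.9000 / (0.15·0.9000 + 0.55·0.1000) ≈ 0.7105
After the link scanner='clean': P(spam) = 0.25·0.7105 / (0.25·0.7105 + 0.55·0.2895) ≈ 0.5273
After the subject-line classifier='flag': P(spam) = 0.85·0.5273 / (0.85·0.5273 + 0.45·0.4727) ≈ 0.6782

0.678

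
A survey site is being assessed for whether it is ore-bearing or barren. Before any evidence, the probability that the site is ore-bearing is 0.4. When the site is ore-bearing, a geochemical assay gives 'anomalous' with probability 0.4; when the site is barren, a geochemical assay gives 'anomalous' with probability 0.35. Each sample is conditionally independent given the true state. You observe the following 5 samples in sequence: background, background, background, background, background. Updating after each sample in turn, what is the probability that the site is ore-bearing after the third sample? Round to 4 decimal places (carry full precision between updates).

After 'background': P(ore) = 0.6·0.4000 / (0.6·0.4000 + 0.65·0.6000) ≈ 0.3810
After 'background': P(ore) = 0.6·0.3810 / (0.6·0.3810 + 0.65·0.6190) ≈ 0.3623
After 'background': P(ore) = 0.6·0.3623 / (0.6·0.3623 + 0.65·0.6377) ≈ 0.3440

0.3440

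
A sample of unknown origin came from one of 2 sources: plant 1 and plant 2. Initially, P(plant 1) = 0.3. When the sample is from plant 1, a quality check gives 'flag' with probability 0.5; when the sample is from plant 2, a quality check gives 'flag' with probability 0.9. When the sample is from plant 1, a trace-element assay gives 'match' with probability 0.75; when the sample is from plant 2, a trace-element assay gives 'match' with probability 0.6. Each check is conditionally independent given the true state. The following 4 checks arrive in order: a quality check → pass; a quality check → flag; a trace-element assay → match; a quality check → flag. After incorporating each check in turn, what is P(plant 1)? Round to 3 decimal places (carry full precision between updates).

After a quality check='pass': P(plant 1) = 0.5·0.3000 / (0.5·0.3000 + 0.1·0.7000) ≈ 0.6818
After a quality check='flag': P(plant 1) = 0.5·0.6818 / (0.5·0.6818 + 0.9·0.3182) ≈ 0.5435
After a trace-element assay='match': P(plant 1) = 0.75·0.5435 / (0.75·0.5435 + 0.6·0.4565) ≈ 0.5981
After a quality check='flag': P(plant 1) = 0.5·0.5981 / (0.5·0.5981 + 0.9·0.4019) ≈ 0.4526

0.453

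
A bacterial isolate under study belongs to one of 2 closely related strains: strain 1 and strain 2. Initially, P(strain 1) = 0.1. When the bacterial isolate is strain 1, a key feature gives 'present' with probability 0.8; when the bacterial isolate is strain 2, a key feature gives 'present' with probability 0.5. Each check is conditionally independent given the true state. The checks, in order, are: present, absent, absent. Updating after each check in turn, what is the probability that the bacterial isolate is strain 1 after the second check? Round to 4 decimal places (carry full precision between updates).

Each posterior becomes the prior for the next update.
After 'present': P(strain 1) = 0.8·0.1000 / (0.8·0.1000 + 0.5·0.9000) ≈ 0.1509
After 'absent': P(strain 1) = 0.2·0.1509 / (0.2·0.1509 + 0.5·0.8491) ≈ 0.0664

0.0664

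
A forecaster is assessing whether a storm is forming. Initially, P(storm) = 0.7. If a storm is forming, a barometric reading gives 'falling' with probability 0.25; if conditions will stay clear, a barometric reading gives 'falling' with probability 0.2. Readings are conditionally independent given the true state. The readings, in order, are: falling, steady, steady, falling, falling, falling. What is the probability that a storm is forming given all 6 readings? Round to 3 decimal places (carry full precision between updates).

After 'falling': P(storm) = 0.25·0.7000 / (0.25·0.7000 + 0.2·0.3000) ≈ 0.7447
After 'steady': P(storm) = 0.75·0.7447 / (0.75·0.7447 + 0.8·0.2553) ≈ 0.7322
After 'steady': P(storm) = 0.75·0.7322 / (0.75·0.7322 + 0.8·0.2678) ≈ 0.7194
After 'falling': P(storm) = 0.25·0.7194 / (0.25·0.7194 + 0.2·0.2806) ≈ 0.7622
After 'falling': P(storm) = 0.25·0.7622 / (0.25·0.7622 + 0.2·0.2378) ≈ 0.8002
After 'falling': P(storm) = 0.25·0.8002 / (0.25·0.8002 + 0.2·0.1998) ≈ 0.8335

0.834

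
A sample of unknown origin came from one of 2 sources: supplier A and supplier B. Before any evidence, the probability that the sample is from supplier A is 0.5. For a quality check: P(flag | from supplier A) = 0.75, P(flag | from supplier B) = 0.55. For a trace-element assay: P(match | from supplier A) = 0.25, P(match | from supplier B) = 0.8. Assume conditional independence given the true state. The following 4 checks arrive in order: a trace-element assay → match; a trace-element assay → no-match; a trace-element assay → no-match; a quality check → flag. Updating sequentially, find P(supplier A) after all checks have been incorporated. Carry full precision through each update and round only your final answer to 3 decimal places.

0.857

After a trace-element assay='match': P(supplier A) = 0.25·0.5000 / (0.25·0.5000 + 0.8·0.5000) ≈ 0.2381
After a trace-element assay='no-match': P(supplier A) = 0.75·0.2381 / (0.75·0.2381 + 0.2·0.7619) ≈ 0.5396
After a trace-element assay='no-match': P(supplier A) = 0.75·0.5396 / (0.75·0.5396 + 0.2·0.4604) ≈ 0.8146
After a quality check='flag': P(supplier A) = 0.75·0.8146 / (0.75·0.8146 + 0.55·0.1854) ≈ 0.8570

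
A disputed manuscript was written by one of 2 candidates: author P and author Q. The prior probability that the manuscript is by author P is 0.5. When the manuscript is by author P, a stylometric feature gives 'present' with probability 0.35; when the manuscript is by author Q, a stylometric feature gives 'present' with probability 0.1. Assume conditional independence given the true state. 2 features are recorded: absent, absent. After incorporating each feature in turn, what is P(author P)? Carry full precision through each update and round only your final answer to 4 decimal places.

Apply Bayes' rule sequentially, carrying P(author P) forward.
After 'absent': P(author P) = 0.65·0.5000 / (0.65·0.5000 + 0.9·0.5000) ≈ 0.4194
After 'absent': P(author P) = 0.65·0.4194 / (0.65·0.4194 + 0.9·0.5806) ≈ 0.3428

0.3428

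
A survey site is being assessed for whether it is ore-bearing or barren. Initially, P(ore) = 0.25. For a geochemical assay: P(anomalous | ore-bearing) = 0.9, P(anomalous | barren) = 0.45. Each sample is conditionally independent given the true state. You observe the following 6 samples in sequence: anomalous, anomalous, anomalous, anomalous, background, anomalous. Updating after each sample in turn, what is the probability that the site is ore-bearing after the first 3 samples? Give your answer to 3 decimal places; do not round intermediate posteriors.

After 'anomalous': P(ore) = 0.9·0.2500 / (0.9·0.2500 + 0.45·0.7500) ≈ 0.4000
After 'anomalous': P(ore) = 0.9·0.4000 / (0.9·0.4000 + 0.45·0.6000) ≈ 0.5714
After 'anomalous': P(ore) = 0.9·0.5714 / (0.9·0.5714 + 0.45·0.4286) ≈ 0.7273

0.727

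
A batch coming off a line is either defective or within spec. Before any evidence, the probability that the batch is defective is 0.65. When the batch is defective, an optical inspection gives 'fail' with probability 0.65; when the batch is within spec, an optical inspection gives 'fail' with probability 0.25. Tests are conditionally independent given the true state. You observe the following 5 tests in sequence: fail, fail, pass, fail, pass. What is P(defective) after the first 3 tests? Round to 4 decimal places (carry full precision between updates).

0.8542

After 'fail': P(defective) = 0.65·0.6500 / (0.65·0.6500 + 0.25·0.3500) ≈ 0.8284
After 'fail': P(defective) = 0.65·0.8284 / (0.65·0.8284 + 0.25·0.1716) ≈ 0.9262
After 'pass': P(defective) = 0.35·0.9262 / (0.35·0.9262 + 0.75·0.0738) ≈ 0.8542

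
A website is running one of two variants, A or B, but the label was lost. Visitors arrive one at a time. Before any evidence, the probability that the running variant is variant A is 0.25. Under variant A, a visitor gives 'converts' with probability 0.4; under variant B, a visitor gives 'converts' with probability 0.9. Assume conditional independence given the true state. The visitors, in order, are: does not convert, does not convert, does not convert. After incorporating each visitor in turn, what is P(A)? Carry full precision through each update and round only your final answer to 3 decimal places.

0.986

Each posterior becomes the prior for the next update.
After 'does not convert': P(A) = 0.6·0.2500 / (0.6·0.2500 + 0.1·0.7500) ≈ 0.6667
After 'does not convert': P(A) = 0.6·0.6667 / (0.6·0.6667 + 0.1·0.3333) ≈ 0.9231
After 'does not convert': P(A) = 0.6·0.9231 / (0.6·0.9231 + 0.1·0.0769) ≈ 0.9863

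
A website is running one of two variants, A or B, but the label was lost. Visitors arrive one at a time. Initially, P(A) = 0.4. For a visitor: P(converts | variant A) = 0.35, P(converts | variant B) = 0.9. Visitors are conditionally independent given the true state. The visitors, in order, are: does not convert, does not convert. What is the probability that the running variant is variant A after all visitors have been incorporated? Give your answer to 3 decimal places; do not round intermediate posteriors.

After 'does not convert': P(A) = 0.65·0.4000 / (0.65·0.4000 + 0.1·0.6000) ≈ 0.8125
After 'does not convert': P(A) = 0.65·0.8125 / (0.65·0.8125 + 0.1·0.1875) ≈ 0.9657

0.966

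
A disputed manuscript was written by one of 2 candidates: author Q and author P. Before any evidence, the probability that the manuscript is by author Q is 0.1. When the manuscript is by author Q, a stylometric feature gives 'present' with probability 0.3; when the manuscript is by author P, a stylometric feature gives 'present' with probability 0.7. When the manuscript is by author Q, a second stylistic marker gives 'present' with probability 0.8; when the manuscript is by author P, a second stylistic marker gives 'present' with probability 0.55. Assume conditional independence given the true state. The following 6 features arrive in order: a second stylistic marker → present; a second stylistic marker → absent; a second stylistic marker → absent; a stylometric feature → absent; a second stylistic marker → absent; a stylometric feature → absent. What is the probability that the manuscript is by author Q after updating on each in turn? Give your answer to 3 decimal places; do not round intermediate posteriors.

After a second stylistic marker='present': P(author Q) = 0.8·0.1000 / (0.8·0.1000 + 0.55·0.9000) ≈ 0.1391
After a second stylistic marker='absent': P(author Q) = 0.2·0.1391 / (0.2·0.1391 + 0.45·0.8609) ≈ 0.0670
After a second stylistic marker='absent': P(author Q) = 0.2·0.0670 / (0.2·0.0670 + 0.45·0.9330) ≈ 0.0309
After a stylometric feature='absent': P(author Q) = 0.7·0.0309 / (0.7·0.0309 + 0.3·0.9691) ≈ 0.0693
After a second stylistic marker='absent': P(author Q) = 0.2·0.0693 / (0.2·0.0693 + 0.45·0.9307) ≈ 0.0320
After a stylometric feature='absent': P(author Q) = 0.7·0.0320 / (0.7·0.0320 + 0.3·0.9680) ≈ 0.0717

0.072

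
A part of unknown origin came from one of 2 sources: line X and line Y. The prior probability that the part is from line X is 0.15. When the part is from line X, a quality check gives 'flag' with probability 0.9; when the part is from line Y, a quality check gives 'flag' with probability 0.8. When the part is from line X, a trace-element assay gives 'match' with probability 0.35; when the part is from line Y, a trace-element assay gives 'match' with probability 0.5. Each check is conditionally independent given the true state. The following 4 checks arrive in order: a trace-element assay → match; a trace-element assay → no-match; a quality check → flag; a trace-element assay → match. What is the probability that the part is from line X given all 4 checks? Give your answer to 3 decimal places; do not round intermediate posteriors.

Each posterior becomes the prior for the next update.
After a trace-element assay='match': P(line X) = 0.35·0.1500 / (0.35·0.1500 + 0.5·0.8500) ≈ 0.1099
After a trace-element assay='no-match': P(line X) = 0.65·0.1099 / (0.65·0.1099 + 0.5·0.8901) ≈ 0.1384
After a quality check='flag': P(line X) = 0.9·0.1384 / (0.9·0.1384 + 0.8·0.8616) ≈ 0.1530
After a trace-element assay='match': P(line X) = 0.35·0.1530 / (0.35·0.1530 + 0.5·0.8470) ≈ 0.1123

0.112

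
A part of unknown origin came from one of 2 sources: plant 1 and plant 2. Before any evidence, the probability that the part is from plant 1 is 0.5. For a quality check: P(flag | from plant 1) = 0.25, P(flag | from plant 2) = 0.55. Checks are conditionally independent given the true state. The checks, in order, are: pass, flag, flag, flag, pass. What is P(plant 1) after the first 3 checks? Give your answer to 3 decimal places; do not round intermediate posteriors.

0.256

After 'pass': P(plant 1) = 0.75·0.5000 / (0.75·0.5000 + 0.45·0.5000) ≈ 0.6250
After 'flag': P(plant 1) = 0.25·0.6250 / (0.25·0.6250 + 0.55·0.3750) ≈ 0.4310
After 'flag': P(plant 1) = 0.25·0.4310 / (0.25·0.4310 + 0.55·0.5690) ≈ 0.2561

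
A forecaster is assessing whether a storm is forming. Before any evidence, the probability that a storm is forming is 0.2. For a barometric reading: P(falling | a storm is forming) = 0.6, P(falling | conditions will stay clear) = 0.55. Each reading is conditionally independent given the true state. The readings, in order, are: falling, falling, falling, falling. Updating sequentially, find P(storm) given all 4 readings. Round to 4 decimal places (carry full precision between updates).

After 'falling': P(storm) = 0.6·0.2000 / (0.6·0.2000 + 0.55·0.8000) ≈ 0.2143
After 'falling': P(storm) = 0.6·0.2143 / (0.6·0.2143 + 0.55·0.7857) ≈ 0.2293
After 'falling': P(storm) = 0.6·0.2293 / (0.6·0.2293 + 0.55·0.7707) ≈ 0.2450
After 'falling': P(storm) = 0.6·0.2450 / (0.6·0.2450 + 0.55·0.7550) ≈ 0.2615

0.2615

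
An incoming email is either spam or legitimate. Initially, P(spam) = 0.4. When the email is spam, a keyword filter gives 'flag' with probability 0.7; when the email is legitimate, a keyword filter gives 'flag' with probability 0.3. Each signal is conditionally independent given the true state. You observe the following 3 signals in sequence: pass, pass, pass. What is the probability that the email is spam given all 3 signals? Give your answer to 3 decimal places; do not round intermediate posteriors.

0.050

Each posterior becomes the prior for the next update.
After 'pass': P(spam) = 0.3·0.4000 / (0.3·0.4000 + 0.7·0.6000) ≈ 0.2222
After 'pass': P(spam) = 0.3·0.2222 / (0.3·0.2222 + 0.7·0.7778) ≈ 0.1091
After 'pass': P(spam) = 0.3·0.1091 / (0.3·0.1091 + 0.7·0.8909) ≈ 0.0499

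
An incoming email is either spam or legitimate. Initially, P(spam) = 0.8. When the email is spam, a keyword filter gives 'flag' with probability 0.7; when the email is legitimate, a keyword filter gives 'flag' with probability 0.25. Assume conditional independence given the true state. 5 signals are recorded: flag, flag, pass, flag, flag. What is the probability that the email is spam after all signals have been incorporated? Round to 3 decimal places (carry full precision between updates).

After 'flag': P(spam) = 0.7·0.8000 / (0.7·0.8000 + 0.25·0.2000) ≈ 0.9180
After 'flag': P(spam) = 0.7·0.9180 / (0.7·0.9180 + 0.25·0.0820) ≈ 0.9691
After 'pass': P(spam) = 0.3·0.9691 / (0.3·0.9691 + 0.75·0.0309) ≈ 0.9262
After 'flag': P(spam) = 0.7·0.9262 / (0.7·0.9262 + 0.25·0.0738) ≈ 0.9723
After 'flag': P(spam) = 0.7·0.9723 / (0.7·0.9723 + 0.25·0.0277) ≈ 0.9899

0.990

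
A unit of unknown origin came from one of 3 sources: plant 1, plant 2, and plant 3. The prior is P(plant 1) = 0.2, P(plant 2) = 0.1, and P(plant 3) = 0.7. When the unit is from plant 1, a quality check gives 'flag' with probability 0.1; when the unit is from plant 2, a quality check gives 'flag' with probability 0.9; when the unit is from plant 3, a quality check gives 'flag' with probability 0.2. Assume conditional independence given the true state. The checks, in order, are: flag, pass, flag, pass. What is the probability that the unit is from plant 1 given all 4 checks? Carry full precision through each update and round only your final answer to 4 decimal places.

0.0796

Apply Bayes' rule sequentially, carrying P(plant 1) forward.
After 'flag': normaliser = 0.1·0.2000 + 0.9·0.1000 + 0.2·0.7000; P(plant 1) ≈ 0.0800, P(plant 2) ≈ 0.3600, P(plant 3) ≈ 0.5600
After 'pass': normaliser = 0.9·0.0800 + 0.1·0.3600 + 0.8·0.5600; P(plant 1) ≈ 0.1295, P(plant 2) ≈ 0.0647, P(plant 3) ≈ 0.8058
After 'flag': normaliser = 0.1·0.1295 + 0.9·0.0647 + 0.2·0.8058; P(plant 1) ≈ 0.0557, P(plant 2) ≈ 0.2508, P(plant 3) ≈ 0.6935
After 'pass': normaliser = 0.9·0.0557 + 0.1·0.2508 + 0.8·0.6935; P(plant 1) ≈ 0.0796, P(plant 2) ≈ 0.0398, P(plant 3) ≈ 0.8806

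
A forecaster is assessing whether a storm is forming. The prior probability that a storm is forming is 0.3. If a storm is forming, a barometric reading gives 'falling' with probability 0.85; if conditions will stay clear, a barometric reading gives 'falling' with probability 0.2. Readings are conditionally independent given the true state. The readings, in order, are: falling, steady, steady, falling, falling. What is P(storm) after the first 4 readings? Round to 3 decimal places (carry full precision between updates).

0.214

After 'falling': P(storm) = 0.85·0.3000 / (0.85·0.3000 + 0.2·0.7000) ≈ 0.6456
After 'steady': P(storm) = 0.15·0.6456 / (0.15·0.6456 + 0.8·0.3544) ≈ 0.2546
After 'steady': P(storm) = 0.15·0.2546 / (0.15·0.2546 + 0.8·0.7454) ≈ 0.0602
After 'falling': P(storm) = 0.85·0.0602 / (0.85·0.0602 + 0.2·0.9398) ≈ 0.2139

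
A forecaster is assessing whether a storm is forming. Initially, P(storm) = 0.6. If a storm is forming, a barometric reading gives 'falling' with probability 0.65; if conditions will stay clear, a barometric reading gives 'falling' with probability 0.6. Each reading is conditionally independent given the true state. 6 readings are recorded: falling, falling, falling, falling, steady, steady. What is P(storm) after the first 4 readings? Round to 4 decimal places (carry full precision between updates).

0.6738

After 'falling': P(storm) = 0.65·0.6000 / (0.65·0.6000 + 0.6·0.4000) ≈ 0.6190
After 'falling': P(storm) = 0.65·0.6190 / (0.65·0.6190 + 0.6·0.3810) ≈ 0.6377
After 'falling': P(storm) = 0.65·0.6377 / (0.65·0.6377 + 0.6·0.3623) ≈ 0.6560
After 'falling': P(storm) = 0.65·0.6560 / (0.65·0.6560 + 0.6·0.3440) ≈ 0.6738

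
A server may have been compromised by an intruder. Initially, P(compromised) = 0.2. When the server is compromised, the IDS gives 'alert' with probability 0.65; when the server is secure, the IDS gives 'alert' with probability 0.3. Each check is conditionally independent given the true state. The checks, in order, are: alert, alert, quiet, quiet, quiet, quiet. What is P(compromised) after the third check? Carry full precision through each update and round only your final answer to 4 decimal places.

0.3698

After 'alert': P(compromised) = 0.65·0.2000 / (0.65·0.2000 + 0.3·0.8000) ≈ 0.3514
After 'alert': P(compromised) = 0.65·0.3514 / (0.65·0.3514 + 0.3·0.6486) ≈ 0.5399
After 'quiet': P(compromised) = 0.35·0.5399 / (0.35·0.5399 + 0.7·0.4601) ≈ 0.3698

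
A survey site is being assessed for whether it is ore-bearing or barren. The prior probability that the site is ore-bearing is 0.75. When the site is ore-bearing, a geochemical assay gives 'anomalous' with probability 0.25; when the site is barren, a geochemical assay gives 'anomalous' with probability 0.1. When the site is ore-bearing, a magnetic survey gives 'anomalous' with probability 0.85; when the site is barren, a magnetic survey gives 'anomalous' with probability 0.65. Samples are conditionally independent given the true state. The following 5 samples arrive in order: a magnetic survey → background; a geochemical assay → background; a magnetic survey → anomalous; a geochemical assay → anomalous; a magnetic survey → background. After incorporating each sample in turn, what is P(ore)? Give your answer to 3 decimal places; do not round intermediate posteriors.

0.600

After a magnetic survey='background': P(ore) = 0.15·0.7500 / (0.15·0.7500 + 0.35·0.2500) ≈ 0.5625
After a geochemical assay='background': P(ore) = 0.75·0.5625 / (0.75·0.5625 + 0.9·0.4375) ≈ 0.5172
After a magnetic survey='anomalous': P(ore) = 0.85·0.5172 / (0.85·0.5172 + 0.65·0.4828) ≈ 0.5835
After a geochemical assay='anomalous': P(ore) = 0.25·0.5835 / (0.25·0.5835 + 0.1·0.4165) ≈ 0.7779
After a magnetic survey='background': P(ore) = 0.15·0.7779 / (0.15·0.7779 + 0.35·0.2221) ≈ 0.6002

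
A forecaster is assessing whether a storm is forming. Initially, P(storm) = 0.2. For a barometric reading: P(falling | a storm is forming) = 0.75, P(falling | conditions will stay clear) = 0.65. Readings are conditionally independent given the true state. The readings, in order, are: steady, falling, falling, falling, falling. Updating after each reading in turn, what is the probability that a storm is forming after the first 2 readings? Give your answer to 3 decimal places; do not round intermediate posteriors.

After 'steady': P(storm) = 0.25·0.2000 / (0.25·0.2000 + 0.35·0.8000) ≈ 0.1515
After 'falling': P(storm) = 0.75·0.1515 / (0.75·0.1515 + 0.65·0.8485) ≈ 0.1708

0.171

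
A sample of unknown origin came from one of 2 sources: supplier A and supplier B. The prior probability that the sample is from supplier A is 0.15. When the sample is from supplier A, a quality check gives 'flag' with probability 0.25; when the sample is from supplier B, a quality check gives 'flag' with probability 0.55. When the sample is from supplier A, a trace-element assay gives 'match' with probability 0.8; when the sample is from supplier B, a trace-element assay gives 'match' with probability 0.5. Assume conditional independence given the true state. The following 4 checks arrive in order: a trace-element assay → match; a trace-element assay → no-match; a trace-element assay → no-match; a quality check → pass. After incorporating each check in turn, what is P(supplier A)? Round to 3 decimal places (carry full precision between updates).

0.070

After a trace-element assay='match': P(supplier A) = 0.8·0.1500 / (0.8·0.1500 + 0.5·0.8500) ≈ 0.2202
After a trace-element assay='no-match': P(supplier A) = 0.2·0.2202 / (0.2·0.2202 + 0.5·0.7798) ≈ 0.1015
After a trace-element assay='no-match': P(supplier A) = 0.2·0.1015 / (0.2·0.1015 + 0.5·0.8985) ≈ 0.0432
After a quality check='pass': P(supplier A) = 0.75·0.0432 / (0.75·0.0432 + 0.45·0.9568) ≈ 0.0700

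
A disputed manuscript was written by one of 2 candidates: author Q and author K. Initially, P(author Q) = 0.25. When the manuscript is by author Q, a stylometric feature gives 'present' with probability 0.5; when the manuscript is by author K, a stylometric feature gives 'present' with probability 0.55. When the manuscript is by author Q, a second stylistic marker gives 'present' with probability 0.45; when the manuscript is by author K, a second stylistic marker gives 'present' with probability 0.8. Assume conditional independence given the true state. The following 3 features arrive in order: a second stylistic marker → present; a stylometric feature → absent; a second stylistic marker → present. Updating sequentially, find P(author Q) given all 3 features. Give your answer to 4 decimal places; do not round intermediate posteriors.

0.1049

Each posterior becomes the prior for the next update.
After a second stylistic marker='present': P(author Q) = 0.45·0.2500 / (0.45·0.2500 + 0.8·0.7500) ≈ 0.1579
After a stylometric feature='absent': P(author Q) = 0.5·0.1579 / (0.5·0.1579 + 0.45·0.8421) ≈ 0.1724
After a second stylistic marker='present': P(author Q) = 0.45·0.1724 / (0.45·0.1724 + 0.8·0.8276) ≈ 0.1049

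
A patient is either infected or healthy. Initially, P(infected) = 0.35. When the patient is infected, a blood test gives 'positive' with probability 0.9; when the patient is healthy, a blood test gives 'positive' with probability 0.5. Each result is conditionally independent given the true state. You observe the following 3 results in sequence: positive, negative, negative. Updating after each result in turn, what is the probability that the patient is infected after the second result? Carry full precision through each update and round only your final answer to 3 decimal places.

After 'positive': P(infected) = 0.9·0.3500 / (0.9·0.3500 + 0.5·0.6500) ≈ 0.4922
After 'negative': P(infected) = 0.1·0.4922 / (0.1·0.4922 + 0.5·0.5078) ≈ 0.1624

0.162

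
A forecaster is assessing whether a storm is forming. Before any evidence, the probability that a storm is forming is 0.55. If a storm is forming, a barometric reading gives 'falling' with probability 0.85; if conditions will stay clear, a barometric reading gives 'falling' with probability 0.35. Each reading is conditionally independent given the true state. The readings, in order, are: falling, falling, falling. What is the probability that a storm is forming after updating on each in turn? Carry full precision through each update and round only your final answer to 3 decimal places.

0.946

Apply Bayes' rule sequentially, carrying P(storm) forward.
After 'falling': P(storm) = 0.85·0.5500 / (0.85·0.5500 + 0.35·0.4500) ≈ 0.7480
After 'falling': P(storm) = 0.85·0.7480 / (0.85·0.7480 + 0.35·0.2520) ≈ 0.8782
After 'falling': P(storm) = 0.85·0.8782 / (0.85·0.8782 + 0.35·0.1218) ≈ 0.9460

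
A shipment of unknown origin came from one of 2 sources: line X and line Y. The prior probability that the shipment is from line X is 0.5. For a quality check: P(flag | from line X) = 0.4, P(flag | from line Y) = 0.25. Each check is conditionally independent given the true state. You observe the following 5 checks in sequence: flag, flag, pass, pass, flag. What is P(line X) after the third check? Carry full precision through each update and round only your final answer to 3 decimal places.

0.672

After 'flag': P(line X) = 0.4·0.5000 / (0.4·0.5000 + 0.25·0.5000) ≈ 0.6154
After 'flag': P(line X) = 0.4·0.6154 / (0.4·0.6154 + 0.25·0.3846) ≈ 0.7191
After 'pass': P(line X) = 0.6·0.7191 / (0.6·0.7191 + 0.75·0.2809) ≈ 0.6719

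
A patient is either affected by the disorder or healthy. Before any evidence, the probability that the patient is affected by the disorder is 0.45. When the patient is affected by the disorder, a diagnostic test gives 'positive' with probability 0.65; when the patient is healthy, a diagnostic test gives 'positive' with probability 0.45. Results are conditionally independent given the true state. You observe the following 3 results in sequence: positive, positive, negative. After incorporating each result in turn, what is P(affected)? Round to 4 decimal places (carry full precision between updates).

After 'positive': P(affected) = 0.65·0.4500 / (0.65·0.4500 + 0.45·0.5500) ≈ 0.5417
After 'positive': P(affected) = 0.65·0.5417 / (0.65·0.5417 + 0.45·0.4583) ≈ 0.6306
After 'negative': P(affected) = 0.35·0.6306 / (0.35·0.6306 + 0.55·0.3694) ≈ 0.5207

0.5207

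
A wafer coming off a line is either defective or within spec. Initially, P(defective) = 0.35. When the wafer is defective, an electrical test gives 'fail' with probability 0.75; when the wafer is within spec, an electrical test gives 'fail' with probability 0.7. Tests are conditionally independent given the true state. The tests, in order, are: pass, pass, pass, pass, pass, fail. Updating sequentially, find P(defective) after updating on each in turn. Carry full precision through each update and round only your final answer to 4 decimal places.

0.1882

After 'pass': P(defective) = 0.25·0.3500 / (0.25·0.3500 + 0.3·0.6500) ≈ 0.3097
After 'pass': P(defective) = 0.25·0.3097 / (0.25·0.3097 + 0.3·0.6903) ≈ 0.2722
After 'pass': P(defective) = 0.25·0.2722 / (0.25·0.2722 + 0.3·0.7278) ≈ 0.2376
After 'pass': P(defective) = 0.25·0.2376 / (0.25·0.2376 + 0.3·0.7624) ≈ 0.2061
After 'pass': P(defective) = 0.25·0.2061 / (0.25·0.2061 + 0.3·0.7939) ≈ 0.1779
After 'fail': P(defective) = 0.75·0.1779 / (0.75·0.1779 + 0.7·0.8221) ≈ 0.1882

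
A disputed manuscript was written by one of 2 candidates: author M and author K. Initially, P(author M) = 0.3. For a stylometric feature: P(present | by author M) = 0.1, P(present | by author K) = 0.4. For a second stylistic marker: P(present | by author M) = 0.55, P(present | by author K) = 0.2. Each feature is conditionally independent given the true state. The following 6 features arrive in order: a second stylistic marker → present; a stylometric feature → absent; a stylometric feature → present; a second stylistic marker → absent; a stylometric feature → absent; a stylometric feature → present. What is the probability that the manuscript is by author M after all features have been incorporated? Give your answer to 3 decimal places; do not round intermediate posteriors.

0.085

Apply Bayes' rule sequentially, carrying P(author M) forward.
After a second stylistic marker='present': P(author M) = 0.55·0.3000 / (0.55·0.3000 + 0.2·0.7000) ≈ 0.5410
After a stylometric feature='absent': P(author M) = 0.9·0.5410 / (0.9·0.5410 + 0.6·0.4590) ≈ 0.6387
After a stylometric feature='present': P(author M) = 0.1·0.6387 / (0.1·0.6387 + 0.4·0.3613) ≈ 0.3065
After a second stylistic marker='absent': P(author M) = 0.45·0.3065 / (0.45·0.3065 + 0.8·0.6935) ≈ 0.1991
After a stylometric feature='absent': P(author M) = 0.9·0.1991 / (0.9·0.1991 + 0.6·0.8009) ≈ 0.2716
After a stylometric feature='present': P(author M) = 0.1·0.2716 / (0.1·0.2716 + 0.4·0.7284) ≈ 0.0853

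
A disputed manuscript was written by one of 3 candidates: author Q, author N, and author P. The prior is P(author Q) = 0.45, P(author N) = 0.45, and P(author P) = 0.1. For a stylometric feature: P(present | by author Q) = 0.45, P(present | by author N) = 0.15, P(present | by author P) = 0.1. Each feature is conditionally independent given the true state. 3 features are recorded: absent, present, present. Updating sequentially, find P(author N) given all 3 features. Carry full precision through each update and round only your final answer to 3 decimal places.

0.144

After 'absent': normaliser = 0.55·0.4500 + 0.85·0.4500 + 0.9·0.1000; P(author Q) ≈ 0.3438, P(author N) ≈ 0.5312, P(author P) ≈ 0.1250
After 'present': normaliser = 0.45·0.3438 + 0.15·0.5312 + 0.1·0.1250; P(author Q) ≈ 0.6266, P(author N) ≈ 0.3228, P(author P) ≈ 0.0506
After 'present': normaliser = 0.45·0.6266 + 0.15·0.3228 + 0.1·0.0506; P(author Q) ≈ 0.8406, P(author N) ≈ 0.1443, P(author P) ≈ 0.0151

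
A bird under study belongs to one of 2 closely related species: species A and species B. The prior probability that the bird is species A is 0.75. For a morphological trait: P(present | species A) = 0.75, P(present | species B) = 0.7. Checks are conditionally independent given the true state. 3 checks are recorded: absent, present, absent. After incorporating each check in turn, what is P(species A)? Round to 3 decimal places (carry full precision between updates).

Apply Bayes' rule sequentially, carrying P(species A) forward.
After 'absent': P(species A) = 0.25·0.7500 / (0.25·0.7500 + 0.3·0.2500) ≈ 0.7143
After 'present': P(species A) = 0.75·0.7143 / (0.75·0.7143 + 0.7·0.2857) ≈ 0.7282
After 'absent': P(species A) = 0.25·0.7282 / (0.25·0.7282 + 0.3·0.2718) ≈ 0.6906

0.691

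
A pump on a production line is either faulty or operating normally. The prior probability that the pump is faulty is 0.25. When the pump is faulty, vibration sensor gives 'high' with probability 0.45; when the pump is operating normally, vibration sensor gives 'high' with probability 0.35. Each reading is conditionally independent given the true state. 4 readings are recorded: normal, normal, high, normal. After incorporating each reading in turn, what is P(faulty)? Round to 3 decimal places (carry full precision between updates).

0.206

After 'normal': P(faulty) = 0.55·0.2500 / (0.55·0.2500 + 0.65·0.7500) ≈ 0.2200
After 'normal': P(faulty) = 0.55·0.2200 / (0.55·0.2200 + 0.65·0.7800) ≈ 0.1927
After 'high': P(faulty) = 0.45·0.1927 / (0.45·0.1927 + 0.35·0.8073) ≈ 0.2348
After 'normal': P(faulty) = 0.55·0.2348 / (0.55·0.2348 + 0.65·0.7652) ≈ 0.2061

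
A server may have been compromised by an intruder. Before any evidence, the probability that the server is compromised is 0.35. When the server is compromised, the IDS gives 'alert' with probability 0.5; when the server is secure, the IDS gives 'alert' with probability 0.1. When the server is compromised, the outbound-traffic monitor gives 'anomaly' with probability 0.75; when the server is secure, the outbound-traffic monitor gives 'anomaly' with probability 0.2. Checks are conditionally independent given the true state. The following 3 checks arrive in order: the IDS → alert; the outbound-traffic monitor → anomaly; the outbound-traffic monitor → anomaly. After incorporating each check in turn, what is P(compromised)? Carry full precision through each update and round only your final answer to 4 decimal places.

0.9743

Each posterior becomes the prior for the next update.
After the IDS='alert': P(compromised) = 0.5·0.3500 / (0.5·0.3500 + 0.1·0.6500) ≈ 0.7292
After the outbound-traffic monitor='anomaly': P(compromised) = 0.75·0.7292 / (0.75·0.7292 + 0.2·0.2708) ≈ 0.9099
After the outbound-traffic monitor='anomaly': P(compromised) = 0.75·0.9099 / (0.75·0.9099 + 0.2·0.0901) ≈ 0.9743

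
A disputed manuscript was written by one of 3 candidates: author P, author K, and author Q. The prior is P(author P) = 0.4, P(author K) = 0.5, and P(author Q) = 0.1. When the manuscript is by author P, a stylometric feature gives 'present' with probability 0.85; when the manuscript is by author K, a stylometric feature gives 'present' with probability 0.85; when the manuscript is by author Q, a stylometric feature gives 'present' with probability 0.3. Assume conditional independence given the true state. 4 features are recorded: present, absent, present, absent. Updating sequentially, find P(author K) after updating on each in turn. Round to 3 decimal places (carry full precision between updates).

After 'present': normaliser = 0.85·0.4000 + 0.85·0.5000 + 0.3·0.1000; P(author P) ≈ 0.4277, P(author K) ≈ 0.5346, P(author Q) ≈ 0.0377
After 'absent': normaliser = 0.15·0.4277 + 0.15·0.5346 + 0.7·0.0377; P(author P) ≈ 0.3757, P(author K) ≈ 0.4696, P(author Q) ≈ 0.1547
After 'present': normaliser = 0.85·0.3757 + 0.85·0.4696 + 0.3·0.1547; P(author P) ≈ 0.4175, P(author K) ≈ 0.5218, P(author Q) ≈ 0.0607
After 'absent': normaliser = 0.15·0.4175 + 0.15·0.5218 + 0.7·0.0607; P(author P) ≈ 0.3415, P(author K) ≈ 0.4269, P(author Q) ≈ 0.2316

0.427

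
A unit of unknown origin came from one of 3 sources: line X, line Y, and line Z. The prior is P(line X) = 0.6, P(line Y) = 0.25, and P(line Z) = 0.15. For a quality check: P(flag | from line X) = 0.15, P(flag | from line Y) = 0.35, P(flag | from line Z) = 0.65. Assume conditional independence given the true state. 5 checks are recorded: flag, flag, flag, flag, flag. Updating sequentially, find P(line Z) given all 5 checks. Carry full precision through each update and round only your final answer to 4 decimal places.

0.9276

Apply Bayes' rule sequentially, carrying P(line Z) forward.
After 'flag': normaliser = 0.15·0.6000 + 0.35·0.2500 + 0.65·0.1500; P(line X) ≈ 0.3273, P(line Y) ≈ 0.3182, P(line Z) ≈ 0.3545
After 'flag': normaliser = 0.15·0.3273 + 0.35·0.3182 + 0.65·0.3545; P(line X) ≈ 0.1256, P(line Y) ≈ 0.2849, P(line Z) ≈ 0.5895
After 'flag': normaliser = 0.15·0.1256 + 0.35·0.2849 + 0.65·0.5895; P(line X) ≈ 0.0375, P(line Y) ≈ 0.1987, P(line Z) ≈ 0.7637
After 'flag': normaliser = 0.15·0.0375 + 0.35·0.1987 + 0.65·0.7637; P(line X) ≈ 0.0099, P(line Y) ≈ 0.1217, P(line Z) ≈ 0.8685
After 'flag': normaliser = 0.15·0.0099 + 0.35·0.1217 + 0.65·0.8685; P(line X) ≈ 0.0024, P(line Y) ≈ 0.0700, P(line Z) ≈ 0.9276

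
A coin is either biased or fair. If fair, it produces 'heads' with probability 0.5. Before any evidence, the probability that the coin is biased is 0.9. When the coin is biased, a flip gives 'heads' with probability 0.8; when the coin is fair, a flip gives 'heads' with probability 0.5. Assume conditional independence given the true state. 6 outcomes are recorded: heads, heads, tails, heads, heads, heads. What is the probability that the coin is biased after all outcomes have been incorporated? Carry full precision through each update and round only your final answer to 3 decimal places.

After 'heads': P(biased) = 0.8·0.9000 / (0.8·0.9000 + 0.5·0.1000) ≈ 0.9351
After 'heads': P(biased) = 0.8·0.9351 / (0.8·0.9351 + 0.5·0.0649) ≈ 0.9584
After 'tails': P(biased) = 0.2·0.9584 / (0.2·0.9584 + 0.5·0.0416) ≈ 0.9021
After 'heads': P(biased) = 0.8·0.9021 / (0.8·0.9021 + 0.5·0.0979) ≈ 0.9365
After 'heads': P(biased) = 0.8·0.9365 / (0.8·0.9365 + 0.5·0.0635) ≈ 0.9593
After 'heads': P(biased) = 0.8·0.9593 / (0.8·0.9593 + 0.5·0.0407) ≈ 0.9742

0.974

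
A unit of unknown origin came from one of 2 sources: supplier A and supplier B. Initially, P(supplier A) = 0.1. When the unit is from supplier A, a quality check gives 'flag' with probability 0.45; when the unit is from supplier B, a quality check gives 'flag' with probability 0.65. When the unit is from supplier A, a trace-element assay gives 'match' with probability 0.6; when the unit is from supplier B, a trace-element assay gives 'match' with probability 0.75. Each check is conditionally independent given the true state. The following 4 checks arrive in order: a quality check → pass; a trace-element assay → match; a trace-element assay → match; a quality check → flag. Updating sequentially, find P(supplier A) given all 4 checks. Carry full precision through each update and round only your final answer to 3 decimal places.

0.072

Each posterior becomes the prior for the next update.
After a quality check='pass': P(supplier A) = 0.55·0.1000 / (0.55·0.1000 + 0.35·0.9000) ≈ 0.1486
After a trace-element assay='match': P(supplier A) = 0.6·0.1486 / (0.6·0.1486 + 0.75·0.8514) ≈ 0.1226
After a trace-element assay='match': P(supplier A) = 0.6·0.1226 / (0.6·0.1226 + 0.75·0.8774) ≈ 0.1005
After a quality check='flag': P(supplier A) = 0.45·0.1005 / (0.45·0.1005 + 0.65·0.8995) ≈ 0.0718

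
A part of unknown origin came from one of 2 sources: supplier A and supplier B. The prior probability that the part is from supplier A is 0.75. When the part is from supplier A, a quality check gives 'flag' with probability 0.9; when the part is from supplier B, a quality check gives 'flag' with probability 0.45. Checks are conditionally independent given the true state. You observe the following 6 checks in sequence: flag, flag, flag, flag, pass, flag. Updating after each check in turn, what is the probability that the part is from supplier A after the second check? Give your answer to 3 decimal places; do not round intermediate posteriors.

0.923

After 'flag': P(supplier A) = 0.9·0.7500 / (0.9·0.7500 + 0.45·0.2500) ≈ 0.8571
After 'flag': P(supplier A) = 0.9·0.8571 / (0.9·0.8571 + 0.45·0.1429) ≈ 0.9231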